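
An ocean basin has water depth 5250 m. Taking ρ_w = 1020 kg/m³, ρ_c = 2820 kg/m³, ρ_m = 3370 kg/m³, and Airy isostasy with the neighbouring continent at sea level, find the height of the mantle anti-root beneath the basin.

17200 m

Equating mass per unit area of the two columns: replacing crust with seawater at the top is compensated by replacing crust with mantle at the base: d (ρ_c − ρ_w) = a (ρ_m − ρ_c).
a = d (ρ_c − ρ_w)/(ρ_m − ρ_c) = 5250 m × 1800/550 = 17200 m.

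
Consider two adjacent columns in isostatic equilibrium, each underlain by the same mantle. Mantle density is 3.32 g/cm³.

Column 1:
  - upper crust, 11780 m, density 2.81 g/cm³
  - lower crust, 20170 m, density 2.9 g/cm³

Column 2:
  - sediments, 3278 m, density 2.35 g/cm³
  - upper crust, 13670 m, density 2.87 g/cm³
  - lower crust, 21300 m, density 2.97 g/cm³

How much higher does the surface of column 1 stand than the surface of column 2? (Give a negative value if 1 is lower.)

For any compensation level in the mantle, the mantle terms cancel and isostasy reduces to e = (Σt_1 − Σt_2) − (Σ(ρt)_1 − Σ(ρt)_2) / ρ_m.
Σt_1 = 31950 m; Σt_2 = 38248 m; Σ(ρt)_1 = 91594.8; Σ(ρt)_2 = 110197.2 (in m·g/cm³).
e = (31950 − 38248) − (91594.8 − 110197.2) / 3.32 = −695 m.

−695 m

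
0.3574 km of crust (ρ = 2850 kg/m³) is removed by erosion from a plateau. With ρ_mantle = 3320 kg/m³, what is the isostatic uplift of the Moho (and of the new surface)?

Unloading: uplift u = e ρ_c/ρ_m = 0.3574 km × 2850/3320 = 0.307 km.

0.307 km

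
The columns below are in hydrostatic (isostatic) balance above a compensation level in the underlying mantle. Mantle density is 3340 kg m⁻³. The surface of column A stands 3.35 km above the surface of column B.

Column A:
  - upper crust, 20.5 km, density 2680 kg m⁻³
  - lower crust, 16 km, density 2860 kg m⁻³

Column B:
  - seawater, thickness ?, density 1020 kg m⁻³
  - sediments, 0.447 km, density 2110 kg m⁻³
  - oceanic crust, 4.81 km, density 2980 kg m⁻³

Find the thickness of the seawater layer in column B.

3.34 km

Take the compensation level at the base of the deeper column (depth z_c below the surface of column A) and equate Σ ρ_i t_i down to z_c; mantle fills any gap and the z_c terms cancel.
Column A: 20.5×2680 + 16×2860 + (z_c − 36.5)×3340
Column B: 3.35×0 + x×1020 + 0.447×2110 + 4.81×2980 + (z_c − 3.35 − 5.257 − x)×3340
The z_c×3340 term appears on both sides and cancels. Collect the known terms of each column as K = Σ(ρt)_known − 3340 × (depth of known layers): K_A = 100700 − 3340×36.5 = −21210; K_B = 15276.97 − 3340×(3.35 + 5.257) = −13470.41.
Balance: K_A = K_B − x×(3340 − 1020), so x = (K_B − K_A)/(3340 − 1020) = 7739.59/2320 = 3.34 km.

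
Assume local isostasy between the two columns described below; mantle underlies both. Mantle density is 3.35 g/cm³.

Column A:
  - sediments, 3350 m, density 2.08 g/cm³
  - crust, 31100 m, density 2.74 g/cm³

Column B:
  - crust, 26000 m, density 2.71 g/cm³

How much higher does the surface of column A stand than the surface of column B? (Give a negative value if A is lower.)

1970 m

For any compensation level in the mantle, the mantle terms cancel and isostasy reduces to e = (Σt_A − Σt_B) − (Σ(ρt)_A − Σ(ρt)_B) / ρ_m.
Σt_A = 34450 m; Σt_B = 26000 m; Σ(ρt)_A = 92182; Σ(ρt)_B = 70460 (in m·g/cm³).
e = (34450 − 26000) − (92182 − 70460) / 3.35 = 1970 m.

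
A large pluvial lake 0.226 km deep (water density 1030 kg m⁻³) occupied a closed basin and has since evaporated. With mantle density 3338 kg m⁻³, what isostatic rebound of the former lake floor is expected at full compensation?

0.0697 km

u = d ρ_w/ρ_m = 0.226 km × 1030/3338 = 0.0697 km.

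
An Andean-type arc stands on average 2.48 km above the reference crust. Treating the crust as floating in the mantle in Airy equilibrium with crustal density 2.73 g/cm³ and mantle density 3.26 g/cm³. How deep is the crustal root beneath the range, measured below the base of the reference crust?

For local isostatic compensation: the weight of the topography is balanced by the buoyancy of the root, ρ_c h = (ρ_m − ρ_c) r.
r = h · ρ_c / (ρ_m − ρ_c) = 2.48 km × 2.73 / (3.26 − 2.73) = 12.8 km.

12.8 km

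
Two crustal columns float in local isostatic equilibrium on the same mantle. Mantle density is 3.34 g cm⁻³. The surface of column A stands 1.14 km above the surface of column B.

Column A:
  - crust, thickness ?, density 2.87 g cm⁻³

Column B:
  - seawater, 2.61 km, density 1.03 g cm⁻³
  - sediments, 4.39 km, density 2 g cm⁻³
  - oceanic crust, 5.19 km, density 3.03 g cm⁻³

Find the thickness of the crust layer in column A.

Take the compensation level at the base of the deeper column (depth z_c below the surface of column A) and equate Σ ρ_i t_i down to z_c; mantle fills any gap and the z_c terms cancel.
Column A: x×2.87 + (z_c − 0 − x)×3.34
Column B: 1.14×0 + 2.61×1.03 + 4.39×2 + 5.19×3.03 + (z_c − 1.14 − 12.19)×3.34
The z_c×3.34 term appears on both sides and cancels. Collect the known terms of each column as K = Σ(ρt)_known − 3.34 × (depth of known layers): K_A = 0 − 3.34×0 = 0; K_B = 27.194 − 3.34×(1.14 + 12.19) = −17.3282.
Balance: K_A − x×(3.34 − 2.87) = K_B, so x = (K_A − K_B)/(3.34 − 2.87) = 17.3282/0.47 = 36.9 km.

36.9 km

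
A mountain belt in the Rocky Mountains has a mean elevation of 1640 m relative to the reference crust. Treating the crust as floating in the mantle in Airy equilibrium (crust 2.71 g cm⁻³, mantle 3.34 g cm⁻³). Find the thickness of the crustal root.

7050 m

Balancing pressure at the compensation depth: the weight of the topography is balanced by the buoyancy of the root, ρ_c h = (ρ_m − ρ_c) r.
r = h · ρ_c / (ρ_m − ρ_c) = 1640 m × 2.71 / (3.34 − 2.71) = 7050 m.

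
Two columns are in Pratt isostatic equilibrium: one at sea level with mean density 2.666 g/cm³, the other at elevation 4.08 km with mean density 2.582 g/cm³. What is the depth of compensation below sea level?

ρ_ref D = ρ (D + h) → D (ρ_ref − ρ) = ρ h.
D = ρ h/(ρ_ref − ρ) = 2.582 × 4.08 km/(2.666 − 2.582) = 125 km.

125 km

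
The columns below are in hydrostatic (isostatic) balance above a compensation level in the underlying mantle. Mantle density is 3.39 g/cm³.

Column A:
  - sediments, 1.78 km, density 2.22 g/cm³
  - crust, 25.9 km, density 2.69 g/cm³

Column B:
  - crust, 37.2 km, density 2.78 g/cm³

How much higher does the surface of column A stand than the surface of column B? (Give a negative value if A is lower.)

For any compensation level in the mantle, the mantle terms cancel and isostasy reduces to e = (Σt_A − Σt_B) − (Σ(ρt)_A − Σ(ρt)_B) / ρ_m.
Σt_A = 27.68 km; Σt_B = 37.2 km; Σ(ρt)_A = 73.6226; Σ(ρt)_B = 103.416 (in km·g/cm³).
e = (27.68 − 37.2) − (73.6226 − 103.416) / 3.39 = −0.731 km.

−0.731 km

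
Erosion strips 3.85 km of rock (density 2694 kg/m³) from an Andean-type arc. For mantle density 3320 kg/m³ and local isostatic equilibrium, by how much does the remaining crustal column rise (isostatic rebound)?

Unloading: uplift u = e ρ_c/ρ_m = 3.85 km × 2694/3320 = 3.12 km.

3.12 km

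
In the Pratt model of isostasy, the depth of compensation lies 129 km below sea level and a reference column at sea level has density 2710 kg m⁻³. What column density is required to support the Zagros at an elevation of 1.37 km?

2680 kg m⁻³

Pratt balance: ρ_ref D = ρ (D + h).
ρ = ρ_ref D/(D + h) = 2710 × 129 km/(129 km + 1.37 km) = 2680 kg m⁻³.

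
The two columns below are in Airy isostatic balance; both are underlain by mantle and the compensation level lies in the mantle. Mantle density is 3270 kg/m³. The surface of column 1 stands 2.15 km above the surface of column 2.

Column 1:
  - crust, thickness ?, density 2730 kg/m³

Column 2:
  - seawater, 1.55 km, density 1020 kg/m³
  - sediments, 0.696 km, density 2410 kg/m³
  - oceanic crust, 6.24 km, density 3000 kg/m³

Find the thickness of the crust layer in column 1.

23.7 km

Take the compensation level at the base of the deeper column (depth z_c below the surface of column 1) and equate Σ ρ_i t_i down to z_c; mantle fills any gap and the z_c terms cancel.
Column 1: x×2730 + (z_c − 0 − x)×3270
Column 2: 2.15×0 + 1.55×1020 + 0.696×2410 + 6.24×3000 + (z_c − 2.15 − 8.486)×3270
The z_c×3270 term appears on both sides and cancels. Collect the known terms of each column as K = Σ(ρt)_known − 3270 × (depth of known layers): K_1 = 0 − 3270×0 = 0; K_2 = 21978.36 − 3270×(2.15 + 8.486) = −12801.36.
Balance: K_1 − x×(3270 − 2730) = K_2, so x = (K_1 − K_2)/(3270 − 2730) = 12801.4/540 = 23.7 km.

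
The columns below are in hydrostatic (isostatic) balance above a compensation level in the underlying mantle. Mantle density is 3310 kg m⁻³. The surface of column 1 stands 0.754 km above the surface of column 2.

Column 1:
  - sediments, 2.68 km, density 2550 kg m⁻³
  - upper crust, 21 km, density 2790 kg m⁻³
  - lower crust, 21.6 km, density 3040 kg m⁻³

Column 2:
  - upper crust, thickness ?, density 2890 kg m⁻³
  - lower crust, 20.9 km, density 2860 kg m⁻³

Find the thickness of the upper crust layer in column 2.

Take the compensation level at the base of the deeper column (depth z_c below the surface of column 1) and equate Σ ρ_i t_i down to z_c; mantle fills any gap and the z_c terms cancel.
Column 1: 2.68×2550 + 21×2790 + 21.6×3040 + (z_c − 45.28)×3310
Column 2: 0.754×0 + x×2890 + 20.9×2860 + (z_c − 0.754 − 20.9 − x)×3310
The z_c×3310 term appears on both sides and cancels. Collect the known terms of each column as K = Σ(ρt)_known − 3310 × (depth of known layers): K_1 = 131088 − 3310×45.28 = −18788.8; K_2 = 59774 − 3310×(0.754 + 20.9) = −11900.74.
Balance: K_1 = K_2 − x×(3310 − 2890), so x = (K_2 − K_1)/(3310 − 2890) = 6888.06/420 = 16.4 km.

16.4 km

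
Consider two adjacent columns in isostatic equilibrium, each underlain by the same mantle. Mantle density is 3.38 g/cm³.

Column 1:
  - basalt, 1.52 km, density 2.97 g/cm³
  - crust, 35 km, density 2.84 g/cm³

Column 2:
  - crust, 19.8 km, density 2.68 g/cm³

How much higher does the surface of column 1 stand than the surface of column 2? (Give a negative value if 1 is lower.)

1.68 km

For any compensation level in the mantle, the mantle terms cancel and isostasy reduces to e = (Σt_1 − Σt_2) − (Σ(ρt)_1 − Σ(ρt)_2) / ρ_m.
Σt_1 = 36.52 km; Σt_2 = 19.8 km; Σ(ρt)_1 = 103.9144; Σ(ρt)_2 = 53.064 (in km·g/cm³).
e = (36.52 − 19.8) − (103.9144 − 53.064) / 3.38 = 1.68 km.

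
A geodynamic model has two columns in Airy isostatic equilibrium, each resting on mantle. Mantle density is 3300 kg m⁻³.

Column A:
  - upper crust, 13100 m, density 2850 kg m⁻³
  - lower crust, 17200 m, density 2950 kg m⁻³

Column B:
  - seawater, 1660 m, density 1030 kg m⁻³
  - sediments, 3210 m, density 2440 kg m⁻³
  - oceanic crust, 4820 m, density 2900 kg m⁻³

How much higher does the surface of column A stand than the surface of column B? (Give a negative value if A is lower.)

For any compensation level in the mantle, the mantle terms cancel and isostasy reduces to e = (Σt_A − Σt_B) − (Σ(ρt)_A − Σ(ρt)_B) / ρ_m.
Σt_A = 30300 m; Σt_B = 9690 m; Σ(ρt)_A = 88075000; Σ(ρt)_B = 23520200 (in m·kg m⁻³).
e = (30300 − 9690) − (88075000 − 23520200) / 3300 = 1050 m.

1050 m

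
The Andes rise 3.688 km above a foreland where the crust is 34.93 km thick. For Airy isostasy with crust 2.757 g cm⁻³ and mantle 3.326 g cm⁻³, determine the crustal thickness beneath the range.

Root depth r = h ρ_c / (ρ_m − ρ_c) = 3.688 km × 2.757 / 0.569 = 17.87 km.
Total thickness = T + h + r = 34.93 km + 3.688 km + 17.87 km = 56.5 km.

56.5 km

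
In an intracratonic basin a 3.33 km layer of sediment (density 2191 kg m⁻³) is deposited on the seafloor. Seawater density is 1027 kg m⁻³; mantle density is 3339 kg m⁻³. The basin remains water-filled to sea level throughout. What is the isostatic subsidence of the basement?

Submarine loading: the sediment displaces seawater, and the subsidence is in turn flooded, so s (ρ_m − ρ_w) = t (ρ_sed − ρ_w).
s = 3.33 km × (2191 − 1027) / (3339 − 1027) = 1.68 km.

1.68 km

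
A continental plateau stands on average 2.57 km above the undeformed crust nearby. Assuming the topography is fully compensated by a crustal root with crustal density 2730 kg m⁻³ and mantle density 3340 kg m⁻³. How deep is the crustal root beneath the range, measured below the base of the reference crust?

Balancing pressure at the compensation depth: the weight of the topography is balanced by the buoyancy of the root, ρ_c h = (ρ_m − ρ_c) r.
r = h · ρ_c / (ρ_m − ρ_c) = 2.57 km × 2730 / (3340 − 2730) = 11.5 km.

11.5 km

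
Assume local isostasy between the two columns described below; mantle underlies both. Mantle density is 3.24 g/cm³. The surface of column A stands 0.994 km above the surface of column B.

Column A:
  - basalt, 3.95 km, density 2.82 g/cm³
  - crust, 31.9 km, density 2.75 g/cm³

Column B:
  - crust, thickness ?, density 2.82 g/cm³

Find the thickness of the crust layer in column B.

Take the compensation level at the base of the deeper column (depth z_c below the surface of column A) and equate Σ ρ_i t_i down to z_c; mantle fills any gap and the z_c terms cancel.
Column A: 3.95×2.82 + 31.9×2.75 + (z_c − 35.85)×3.24
Column B: 0.994×0 + x×2.82 + (z_c − 0.994 − 0 − x)×3.24
The z_c×3.24 term appears on both sides and cancels. Collect the known terms of each column as K = Σ(ρt)_known − 3.24 × (depth of known layers): K_A = 98.864 − 3.24×35.85 = −17.29; K_B = 0 − 3.24×(0.994 + 0) = −3.22056.
Balance: K_A = K_B − x×(3.24 − 2.82), so x = (K_B − K_A)/(3.24 − 2.82) = 14.0694/0.42 = 33.5 km.

33.5 km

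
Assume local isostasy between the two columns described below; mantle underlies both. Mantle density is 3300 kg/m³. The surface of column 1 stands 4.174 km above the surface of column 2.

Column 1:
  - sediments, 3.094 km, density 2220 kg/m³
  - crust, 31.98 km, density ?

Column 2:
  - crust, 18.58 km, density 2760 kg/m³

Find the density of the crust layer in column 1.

2660 kg/m³

Take the compensation level at the base of the deeper column (depth z_c below the surface of column 1) and equate Σ ρ_i t_i down to z_c; mantle fills any gap and the z_c terms cancel.
Column 1: 3.094×2220 + 31.98×ρ + (z_c − 35.074)×3300
Column 2: 4.174×0 + 18.58×2760 + (z_c − 4.174 − 18.58)×3300
The z_c×3300 term appears on both sides and cancels. Collect the known terms of each column as K = Σ(ρt)_known − 3300 × (depth of known layers): K_1 = 6868.68 − 3300×35.074 = −108875.52; K_2 = 51280.8 − 3300×(4.174 + 18.58) = −23807.4.
Balance: K_1 + 31.98×ρ = K_2, so ρ = (K_2 − K_1)/31.98 = 85068.1/31.98 = 2660 kg/m³.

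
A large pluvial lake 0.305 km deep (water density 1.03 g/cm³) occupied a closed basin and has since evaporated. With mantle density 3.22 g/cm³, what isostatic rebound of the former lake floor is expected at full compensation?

u = d ρ_w/ρ_m = 0.305 km × 1.03/3.22 = 0.0976 km.

0.0976 km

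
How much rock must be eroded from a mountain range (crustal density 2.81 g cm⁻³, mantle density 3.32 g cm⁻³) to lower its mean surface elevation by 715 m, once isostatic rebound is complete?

4650 m

Net drop Δ = e − u = e − e ρ_c/ρ_m = e (ρ_m − ρ_c)/ρ_m.
e = Δ ρ_m/(ρ_m − ρ_c) = 715 m × 3.32/0.51 = 4650 m.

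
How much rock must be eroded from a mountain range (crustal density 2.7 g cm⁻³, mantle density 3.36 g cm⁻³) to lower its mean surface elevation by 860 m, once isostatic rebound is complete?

Net drop Δ = e − u = e − e ρ_c/ρ_m = e (ρ_m − ρ_c)/ρ_m.
e = Δ ρ_m/(ρ_m − ρ_c) = 860 m × 3.36/0.66 = 4380 m.

4380 m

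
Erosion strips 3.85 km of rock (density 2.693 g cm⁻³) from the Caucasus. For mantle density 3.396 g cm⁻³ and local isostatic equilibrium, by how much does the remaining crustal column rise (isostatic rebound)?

Unloading: uplift u = e ρ_c/ρ_m = 3.85 km × 2.693/3.396 = 3.05 km.

3.05 km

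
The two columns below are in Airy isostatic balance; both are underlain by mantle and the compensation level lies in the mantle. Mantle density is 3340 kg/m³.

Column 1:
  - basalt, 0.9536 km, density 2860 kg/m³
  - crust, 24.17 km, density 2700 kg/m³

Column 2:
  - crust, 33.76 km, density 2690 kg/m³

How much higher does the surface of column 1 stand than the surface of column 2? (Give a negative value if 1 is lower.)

−1.8 km

For any compensation level in the mantle, the mantle terms cancel and isostasy reduces to e = (Σt_1 − Σt_2) − (Σ(ρt)_1 − Σ(ρt)_2) / ρ_m.
Σt_1 = 25.1236 km; Σt_2 = 33.76 km; Σ(ρt)_1 = 67986.296; Σ(ρt)_2 = 90814.4 (in km·kg/m³).
e = (25.1236 − 33.76) − (67986.296 − 90814.4) / 3340 = −1.8 km.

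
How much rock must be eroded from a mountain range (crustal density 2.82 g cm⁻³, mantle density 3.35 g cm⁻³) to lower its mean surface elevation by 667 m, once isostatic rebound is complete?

4220 m

Net drop Δ = e − u = e − e ρ_c/ρ_m = e (ρ_m − ρ_c)/ρ_m.
e = Δ ρ_m/(ρ_m − ρ_c) = 667 m × 3.35/0.53 = 4220 m.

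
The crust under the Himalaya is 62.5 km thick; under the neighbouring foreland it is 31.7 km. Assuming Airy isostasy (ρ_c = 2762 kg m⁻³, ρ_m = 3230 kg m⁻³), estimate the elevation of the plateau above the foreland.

Excess crust Δ = 62.5 km − 31.7 km = 30.8 km, split between elevation h and root r with h + r = Δ.
Airy balance ρ_c h = (ρ_m − ρ_c) r gives r = h ρ_c/(ρ_m − ρ_c), so h (1 + ρ_c/(ρ_m − ρ_c)) = Δ, i.e. h = Δ (ρ_m − ρ_c)/ρ_m.
h = 30.8 km × 468/3230 = 4.46 km.

4.46 km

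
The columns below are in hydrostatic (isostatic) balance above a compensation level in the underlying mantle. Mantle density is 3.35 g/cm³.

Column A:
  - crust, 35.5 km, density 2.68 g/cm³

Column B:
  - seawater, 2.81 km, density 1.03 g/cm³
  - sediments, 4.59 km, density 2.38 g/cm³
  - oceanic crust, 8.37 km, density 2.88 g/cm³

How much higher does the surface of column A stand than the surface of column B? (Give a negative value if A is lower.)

For any compensation level in the mantle, the mantle terms cancel and isostasy reduces to e = (Σt_A − Σt_B) − (Σ(ρt)_A − Σ(ρt)_B) / ρ_m.
Σt_A = 35.5 km; Σt_B = 15.77 km; Σ(ρt)_A = 95.14; Σ(ρt)_B = 37.9241 (in km·g/cm³).
e = (35.5 − 15.77) − (95.14 − 37.9241) / 3.35 = 2.65 km.

2.65 km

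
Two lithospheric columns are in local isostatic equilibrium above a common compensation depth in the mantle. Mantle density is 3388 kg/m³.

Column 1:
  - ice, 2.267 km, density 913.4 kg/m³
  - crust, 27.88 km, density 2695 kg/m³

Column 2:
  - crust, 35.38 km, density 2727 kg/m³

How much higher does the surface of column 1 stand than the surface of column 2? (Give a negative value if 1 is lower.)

For any compensation level in the mantle, the mantle terms cancel and isostasy reduces to e = (Σt_1 − Σt_2) − (Σ(ρt)_1 − Σ(ρt)_2) / ρ_m.
Σt_1 = 30.147 km; Σt_2 = 35.38 km; Σ(ρt)_1 = 77207.2778; Σ(ρt)_2 = 96481.26 (in km·kg/m³).
e = (30.147 − 35.38) − (77207.2778 − 96481.26) / 3388 = 0.456 km.

0.456 km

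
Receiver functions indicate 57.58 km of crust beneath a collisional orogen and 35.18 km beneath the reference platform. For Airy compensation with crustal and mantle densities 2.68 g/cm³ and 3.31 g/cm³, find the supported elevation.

4.26 km

Excess crust Δ = 57.58 km − 35.18 km = 22.4 km, split between elevation h and root r with h + r = Δ.
Airy balance ρ_c h = (ρ_m − ρ_c) r gives r = h ρ_c/(ρ_m − ρ_c), so h (1 + ρ_c/(ρ_m − ρ_c)) = Δ, i.e. h = Δ (ρ_m − ρ_c)/ρ_m.
h = 22.4 km × 0.63/3.31 = 4.26 km.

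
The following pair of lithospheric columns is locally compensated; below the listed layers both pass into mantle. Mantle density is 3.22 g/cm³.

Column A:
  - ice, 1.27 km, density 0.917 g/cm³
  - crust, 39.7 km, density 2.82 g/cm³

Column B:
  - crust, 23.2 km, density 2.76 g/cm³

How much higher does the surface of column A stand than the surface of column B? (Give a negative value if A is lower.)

2.53 km

For any compensation level in the mantle, the mantle terms cancel and isostasy reduces to e = (Σt_A − Σt_B) − (Σ(ρt)_A − Σ(ρt)_B) / ρ_m.
Σt_A = 40.97 km; Σt_B = 23.2 km; Σ(ρt)_A = 113.11859; Σ(ρt)_B = 64.032 (in km·g/cm³).
e = (40.97 − 23.2) − (113.11859 − 64.032) / 3.22 = 2.53 km.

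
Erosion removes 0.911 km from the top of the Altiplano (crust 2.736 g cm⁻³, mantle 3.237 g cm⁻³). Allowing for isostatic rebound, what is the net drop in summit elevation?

Rebound u = e ρ_c/ρ_m = 0.911 km × 2.736/3.237 = 0.77 km.
Net surface drop = e − u = 0.911 km − 0.77 km = e (ρ_m − ρ_c)/ρ_m = 0.141 km.

0.141 km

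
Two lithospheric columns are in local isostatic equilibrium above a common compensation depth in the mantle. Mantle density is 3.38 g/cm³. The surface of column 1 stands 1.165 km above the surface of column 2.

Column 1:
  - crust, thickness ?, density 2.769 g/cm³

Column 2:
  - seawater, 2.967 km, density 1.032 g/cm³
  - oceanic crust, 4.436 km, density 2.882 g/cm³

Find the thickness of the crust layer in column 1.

Take the compensation level at the base of the deeper column (depth z_c below the surface of column 1) and equate Σ ρ_i t_i down to z_c; mantle fills any gap and the z_c terms cancel.
Column 1: x×2.769 + (z_c − 0 − x)×3.38
Column 2: 1.165×0 + 2.967×1.032 + 4.436×2.882 + (z_c − 1.165 − 7.403)×3.38
The z_c×3.38 term appears on both sides and cancels. Collect the known terms of each column as K = Σ(ρt)_known − 3.38 × (depth of known layers): K_1 = 0 − 3.38×0 = 0; K_2 = 15.846496 − 3.38×(1.165 + 7.403) = −13.113344.
Balance: K_1 − x×(3.38 − 2.769) = K_2, so x = (K_1 − K_2)/(3.38 − 2.769) = 13.1133/0.611 = 21.5 km.

21.5 km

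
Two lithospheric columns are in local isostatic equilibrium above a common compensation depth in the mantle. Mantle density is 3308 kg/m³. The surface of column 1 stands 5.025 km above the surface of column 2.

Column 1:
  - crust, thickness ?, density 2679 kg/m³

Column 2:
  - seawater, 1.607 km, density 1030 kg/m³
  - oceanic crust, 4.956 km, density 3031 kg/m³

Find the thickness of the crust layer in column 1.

34.4 km

Take the compensation level at the base of the deeper column (depth z_c below the surface of column 1) and equate Σ ρ_i t_i down to z_c; mantle fills any gap and the z_c terms cancel.
Column 1: x×2679 + (z_c − 0 − x)×3308
Column 2: 5.025×0 + 1.607×1030 + 4.956×3031 + (z_c − 5.025 − 6.563)×3308
The z_c×3308 term appears on both sides and cancels. Collect the known terms of each column as K = Σ(ρt)_known − 3308 × (depth of known layers): K_1 = 0 − 3308×0 = 0; K_2 = 16676.846 − 3308×(5.025 + 6.563) = −21656.258.
Balance: K_1 − x×(3308 − 2679) = K_2, so x = (K_1 − K_2)/(3308 − 2679) = 21656.3/629 = 34.4 km.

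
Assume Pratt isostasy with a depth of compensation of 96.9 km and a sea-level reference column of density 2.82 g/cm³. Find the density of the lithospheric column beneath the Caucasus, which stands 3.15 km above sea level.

2.73 g/cm³

Pratt balance: ρ_ref D = ρ (D + h).
ρ = ρ_ref D/(D + h) = 2.82 × 96.9 km/(96.9 km + 3.15 km) = 2.73 g/cm³.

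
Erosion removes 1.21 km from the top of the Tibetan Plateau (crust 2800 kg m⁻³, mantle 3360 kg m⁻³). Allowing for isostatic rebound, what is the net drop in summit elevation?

Rebound u = e ρ_c/ρ_m = 1.21 km × 2800/3360 = 1.008 km.
Net surface drop = e − u = 1.21 km − 1.008 km = e (ρ_m − ρ_c)/ρ_m = 0.202 km.

0.202 km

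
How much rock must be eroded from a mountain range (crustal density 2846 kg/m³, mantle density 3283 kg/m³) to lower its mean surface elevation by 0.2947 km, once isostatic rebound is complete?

Net drop Δ = e − u = e − e ρ_c/ρ_m = e (ρ_m − ρ_c)/ρ_m.
e = Δ ρ_m/(ρ_m − ρ_c) = 0.2947 km × 3283/437 = 2.21 km.

2.21 km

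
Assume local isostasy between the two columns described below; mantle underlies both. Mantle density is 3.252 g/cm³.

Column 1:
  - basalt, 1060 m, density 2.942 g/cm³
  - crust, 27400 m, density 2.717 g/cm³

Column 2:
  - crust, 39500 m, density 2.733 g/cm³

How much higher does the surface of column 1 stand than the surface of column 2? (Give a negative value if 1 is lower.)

For any compensation level in the mantle, the mantle terms cancel and isostasy reduces to e = (Σt_1 − Σt_2) − (Σ(ρt)_1 − Σ(ρt)_2) / ρ_m.
Σt_1 = 28460 m; Σt_2 = 39500 m; Σ(ρt)_1 = 77564.32; Σ(ρt)_2 = 107953.5 (in m·g/cm³).
e = (28460 − 39500) − (77564.32 − 107953.5) / 3.252 = −1700 m.

−1700 m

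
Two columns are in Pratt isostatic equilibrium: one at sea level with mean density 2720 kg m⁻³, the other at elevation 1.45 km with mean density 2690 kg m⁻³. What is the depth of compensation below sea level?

130 km

ρ_ref D = ρ (D + h) → D (ρ_ref − ρ) = ρ h.
D = ρ h/(ρ_ref − ρ) = 2690 × 1.45 km/(2720 − 2690) = 130 km.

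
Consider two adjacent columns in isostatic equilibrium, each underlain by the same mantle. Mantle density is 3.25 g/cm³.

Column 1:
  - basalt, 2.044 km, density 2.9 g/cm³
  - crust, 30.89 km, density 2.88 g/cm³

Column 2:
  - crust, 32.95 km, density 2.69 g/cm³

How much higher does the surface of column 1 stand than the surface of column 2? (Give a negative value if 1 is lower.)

For any compensation level in the mantle, the mantle terms cancel and isostasy reduces to e = (Σt_1 − Σt_2) − (Σ(ρt)_1 − Σ(ρt)_2) / ρ_m.
Σt_1 = 32.934 km; Σt_2 = 32.95 km; Σ(ρt)_1 = 94.8908; Σ(ρt)_2 = 88.6355 (in km·g/cm³).
e = (32.934 − 32.95) − (94.8908 − 88.6355) / 3.25 = −1.94 km.

−1.94 km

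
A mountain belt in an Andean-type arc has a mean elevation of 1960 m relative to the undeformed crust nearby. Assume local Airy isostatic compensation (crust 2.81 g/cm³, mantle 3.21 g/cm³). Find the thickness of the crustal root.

13800 m

Isostatic balance requires: the weight of the topography is balanced by the buoyancy of the root, ρ_c h = (ρ_m − ρ_c) r.
r = h · ρ_c / (ρ_m − ρ_c) = 1960 m × 2.81 / (3.21 − 2.81) = 13800 m.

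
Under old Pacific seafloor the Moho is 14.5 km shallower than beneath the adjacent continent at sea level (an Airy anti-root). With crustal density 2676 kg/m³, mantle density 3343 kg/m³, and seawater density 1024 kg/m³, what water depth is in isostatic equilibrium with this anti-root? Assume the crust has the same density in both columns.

5.85 km

Replacing a thickness d of crust by seawater at the top must be balanced by replacing crust with mantle at the base: d (ρ_c − ρ_w) = a (ρ_m − ρ_c).
d = a (ρ_m − ρ_c)/(ρ_c − ρ_w) = 14.5 km × 667/1652 = 5.85 km.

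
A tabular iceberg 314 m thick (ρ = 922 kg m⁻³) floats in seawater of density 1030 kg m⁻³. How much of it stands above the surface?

Floating equilibrium: submerged depth d = t ρ_obj/ρ_fluid = 314 m × 922/1030 = 281.1 m.
Freeboard = t − d = 314 m − 281.1 m = 32.9 m.

32.9 m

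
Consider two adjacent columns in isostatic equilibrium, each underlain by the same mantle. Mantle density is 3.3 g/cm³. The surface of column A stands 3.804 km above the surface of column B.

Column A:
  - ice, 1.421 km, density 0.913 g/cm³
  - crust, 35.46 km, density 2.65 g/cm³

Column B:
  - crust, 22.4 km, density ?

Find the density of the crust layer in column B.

Take the compensation level at the base of the deeper column (depth z_c below the surface of column A) and equate Σ ρ_i t_i down to z_c; mantle fills any gap and the z_c terms cancel.
Column A: 1.421×0.913 + 35.46×2.65 + (z_c − 36.881)×3.3
Column B: 3.804×0 + 22.4×ρ + (z_c − 3.804 − 22.4)×3.3
The z_c×3.3 term appears on both sides and cancels. Collect the known terms of each column as K = Σ(ρt)_known − 3.3 × (depth of known layers): K_A = 95.266373 − 3.3×36.881 = −26.440927; K_B = 0 − 3.3×(3.804 + 22.4) = −86.4732.
Balance: K_A = K_B + 22.4×ρ, so ρ = (K_A − K_B)/22.4 = 60.0323/22.4 = 2.68 g/cm³.

2.68 g/cm³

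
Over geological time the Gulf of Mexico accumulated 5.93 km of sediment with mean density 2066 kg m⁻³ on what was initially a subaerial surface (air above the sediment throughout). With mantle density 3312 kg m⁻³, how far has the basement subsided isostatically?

Subaerial load: s = t ρ_sed / ρ_m = 5.93 km × 2066/3312 = 3.7 km.

3.7 km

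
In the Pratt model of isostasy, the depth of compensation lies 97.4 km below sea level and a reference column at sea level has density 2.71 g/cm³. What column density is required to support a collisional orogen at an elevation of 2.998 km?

2.63 g/cm³

Pratt balance: ρ_ref D = ρ (D + h).
ρ = ρ_ref D/(D + h) = 2.71 × 97.4 km/(97.4 km + 2.998 km) = 2.63 g/cm³.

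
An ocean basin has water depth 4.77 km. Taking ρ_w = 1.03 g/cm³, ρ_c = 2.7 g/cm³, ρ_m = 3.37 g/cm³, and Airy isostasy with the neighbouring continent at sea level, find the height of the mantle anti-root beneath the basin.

11.9 km

By Archimedes' principle applied to the lithosphere: replacing crust with seawater at the top is compensated by replacing crust with mantle at the base: d (ρ_c − ρ_w) = a (ρ_m − ρ_c).
a = d (ρ_c − ρ_w)/(ρ_m − ρ_c) = 4.77 km × 1.67/0.67 = 11.9 km.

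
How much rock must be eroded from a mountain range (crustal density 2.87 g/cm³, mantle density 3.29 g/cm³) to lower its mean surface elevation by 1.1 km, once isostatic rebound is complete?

Net drop Δ = e − u = e − e ρ_c/ρ_m = e (ρ_m − ρ_c)/ρ_m.
e = Δ ρ_m/(ρ_m − ρ_c) = 1.1 km × 3.29/0.42 = 8.62 km.

8.62 km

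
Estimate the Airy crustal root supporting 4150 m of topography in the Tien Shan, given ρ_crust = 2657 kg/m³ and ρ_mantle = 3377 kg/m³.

Equating mass per unit area of the two columns: the weight of the topography is balanced by the buoyancy of the root, ρ_c h = (ρ_m − ρ_c) r.
r = h · ρ_c / (ρ_m − ρ_c) = 4150 m × 2657 / (3377 − 2657) = 15300 m.

15300 m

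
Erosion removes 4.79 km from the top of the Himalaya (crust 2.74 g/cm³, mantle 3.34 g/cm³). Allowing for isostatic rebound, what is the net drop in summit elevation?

Rebound u = e ρ_c/ρ_m = 4.79 km × 2.74/3.34 = 3.93 km.
Net surface drop = e − u = 4.79 km − 3.93 km = e (ρ_m − ρ_c)/ρ_m = 0.86 km.

0.86 km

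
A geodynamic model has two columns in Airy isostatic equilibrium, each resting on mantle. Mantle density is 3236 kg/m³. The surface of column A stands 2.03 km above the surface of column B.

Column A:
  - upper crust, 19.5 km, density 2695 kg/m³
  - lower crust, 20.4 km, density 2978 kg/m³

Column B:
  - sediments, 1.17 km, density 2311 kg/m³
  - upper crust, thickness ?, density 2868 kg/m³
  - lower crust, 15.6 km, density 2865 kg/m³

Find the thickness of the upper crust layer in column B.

6.45 km

Take the compensation level at the base of the deeper column (depth z_c below the surface of column A) and equate Σ ρ_i t_i down to z_c; mantle fills any gap and the z_c terms cancel.
Column A: 19.5×2695 + 20.4×2978 + (z_c − 39.9)×3236
Column B: 2.03×0 + 1.17×2311 + x×2868 + 15.6×2865 + (z_c − 2.03 − 16.77 − x)×3236
The z_c×3236 term appears on both sides and cancels. Collect the known terms of each column as K = Σ(ρt)_known − 3236 × (depth of known layers): K_A = 113303.7 − 3236×39.9 = −15812.7; K_B = 47397.87 − 3236×(2.03 + 16.77) = −13438.93.
Balance: K_A = K_B − x×(3236 − 2868), so x = (K_B − K_A)/(3236 − 2868) = 2373.77/368 = 6.45 km.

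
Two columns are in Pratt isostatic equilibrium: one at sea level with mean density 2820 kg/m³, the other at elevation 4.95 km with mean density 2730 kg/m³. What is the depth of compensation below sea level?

ρ_ref D = ρ (D + h) → D (ρ_ref − ρ) = ρ h.
D = ρ h/(ρ_ref − ρ) = 2730 × 4.95 km/(2820 − 2730) = 150 km.

150 km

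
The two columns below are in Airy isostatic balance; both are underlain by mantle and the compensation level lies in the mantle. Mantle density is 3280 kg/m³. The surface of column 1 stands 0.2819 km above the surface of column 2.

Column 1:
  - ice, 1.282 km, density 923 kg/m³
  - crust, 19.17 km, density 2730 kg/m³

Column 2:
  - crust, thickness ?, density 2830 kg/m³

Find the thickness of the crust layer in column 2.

Take the compensation level at the base of the deeper column (depth z_c below the surface of column 1) and equate Σ ρ_i t_i down to z_c; mantle fills any gap and the z_c terms cancel.
Column 1: 1.282×923 + 19.17×2730 + (z_c − 20.452)×3280
Column 2: 0.2819×0 + x×2830 + (z_c − 0.2819 − 0 − x)×3280
The z_c×3280 term appears on both sides and cancels. Collect the known terms of each column as K = Σ(ρt)_known − 3280 × (depth of known layers): K_1 = 53517.386 − 3280×20.452 = −13565.174; K_2 = 0 − 3280×(0.2819 + 0) = −924.632.
Balance: K_1 = K_2 − x×(3280 − 2830), so x = (K_2 − K_1)/(3280 − 2830) = 12640.5/450 = 28.1 km.

28.1 km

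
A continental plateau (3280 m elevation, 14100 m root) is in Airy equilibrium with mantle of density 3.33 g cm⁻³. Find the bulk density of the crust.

2.7 g cm⁻³

ρ_c h = (ρ_m − ρ_c) r → ρ_c (h + r) = ρ_m r → ρ_c = ρ_m r / (h + r).
ρ_c = 3.33 × 14100 m / (3280 m + 14100 m) = 2.7 g cm⁻³.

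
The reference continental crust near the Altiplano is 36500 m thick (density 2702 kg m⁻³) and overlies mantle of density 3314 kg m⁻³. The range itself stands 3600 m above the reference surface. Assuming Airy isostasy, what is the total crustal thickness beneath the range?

56000 m

Root depth r = h ρ_c / (ρ_m − ρ_c) = 3600 m × 2702 / 612 = 15890 m.
Total thickness = T + h + r = 36500 m + 3600 m + 15890 m = 56000 m.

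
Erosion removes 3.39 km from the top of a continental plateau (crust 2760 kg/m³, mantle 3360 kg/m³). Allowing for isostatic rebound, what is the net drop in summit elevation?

Rebound u = e ρ_c/ρ_m = 3.39 km × 2760/3360 = 2.785 km.
Net surface drop = e − u = 3.39 km − 2.785 km = e (ρ_m − ρ_c)/ρ_m = 0.605 km.

0.605 km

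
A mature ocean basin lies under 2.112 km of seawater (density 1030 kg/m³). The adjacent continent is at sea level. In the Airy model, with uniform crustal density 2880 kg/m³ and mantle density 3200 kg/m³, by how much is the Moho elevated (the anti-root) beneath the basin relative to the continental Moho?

12.2 km

Balancing pressure at the compensation depth: replacing crust with seawater at the top is compensated by replacing crust with mantle at the base: d (ρ_c − ρ_w) = a (ρ_m − ρ_c).
a = d (ρ_c − ρ_w)/(ρ_m − ρ_c) = 2.112 km × 1850/320 = 12.2 km.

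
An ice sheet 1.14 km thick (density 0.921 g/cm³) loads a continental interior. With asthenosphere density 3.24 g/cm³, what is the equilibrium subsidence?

0.324 km

Isostatic balance requires: the ice load ρ_ice t is balanced by mantle displaced below, ρ_m s.
s = t ρ_ice / ρ_m = 1.14 km × 0.921/3.24 = 0.324 km.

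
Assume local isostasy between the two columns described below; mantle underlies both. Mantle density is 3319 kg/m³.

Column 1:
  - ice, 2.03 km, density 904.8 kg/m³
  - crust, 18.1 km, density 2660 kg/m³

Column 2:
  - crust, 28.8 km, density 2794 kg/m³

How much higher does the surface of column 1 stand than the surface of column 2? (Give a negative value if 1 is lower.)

0.515 km

For any compensation level in the mantle, the mantle terms cancel and isostasy reduces to e = (Σt_1 − Σt_2) − (Σ(ρt)_1 − Σ(ρt)_2) / ρ_m.
Σt_1 = 20.13 km; Σt_2 = 28.8 km; Σ(ρt)_1 = 49982.744; Σ(ρt)_2 = 80467.2 (in km·kg/m³).
e = (20.13 − 28.8) − (49982.744 − 80467.2) / 3319 = 0.515 km.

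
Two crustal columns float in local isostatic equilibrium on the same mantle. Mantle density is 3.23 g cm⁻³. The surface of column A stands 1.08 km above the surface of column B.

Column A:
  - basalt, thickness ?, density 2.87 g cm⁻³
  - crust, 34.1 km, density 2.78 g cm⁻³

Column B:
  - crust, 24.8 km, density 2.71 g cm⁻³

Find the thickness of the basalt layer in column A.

Take the compensation level at the base of the deeper column (depth z_c below the surface of column A) and equate Σ ρ_i t_i down to z_c; mantle fills any gap and the z_c terms cancel.
Column A: x×2.87 + 34.1×2.78 + (z_c − 34.1 − x)×3.23
Column B: 1.08×0 + 24.8×2.71 + (z_c − 1.08 − 24.8)×3.23
The z_c×3.23 term appears on both sides and cancels. Collect the known terms of each column as K = Σ(ρt)_known − 3.23 × (depth of known layers): K_A = 94.798 − 3.23×34.1 = −15.345; K_B = 67.208 − 3.23×(1.08 + 24.8) = −16.3844.
Balance: K_A − x×(3.23 − 2.87) = K_B, so x = (K_A − K_B)/(3.23 − 2.87) = 1.0394/0.36 = 2.89 km.

2.89 km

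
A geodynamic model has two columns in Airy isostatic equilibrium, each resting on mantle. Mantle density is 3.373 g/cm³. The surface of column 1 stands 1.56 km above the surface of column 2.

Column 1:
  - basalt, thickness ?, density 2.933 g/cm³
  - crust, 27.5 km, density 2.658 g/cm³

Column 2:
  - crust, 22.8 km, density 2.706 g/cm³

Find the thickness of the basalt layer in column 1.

Take the compensation level at the base of the deeper column (depth z_c below the surface of column 1) and equate Σ ρ_i t_i down to z_c; mantle fills any gap and the z_c terms cancel.
Column 1: x×2.933 + 27.5×2.658 + (z_c − 27.5 − x)×3.373
Column 2: 1.56×0 + 22.8×2.706 + (z_c − 1.56 − 22.8)×3.373
The z_c×3.373 term appears on both sides and cancels. Collect the known terms of each column as K = Σ(ρt)_known − 3.373 × (depth of known layers): K_1 = 73.095 − 3.373×27.5 = −19.6625; K_2 = 61.6968 − 3.373×(1.56 + 22.8) = −20.46948.
Balance: K_1 − x×(3.373 − 2.933) = K_2, so x = (K_1 − K_2)/(3.373 − 2.933) = 0.80698/0.44 = 1.83 km.

1.83 km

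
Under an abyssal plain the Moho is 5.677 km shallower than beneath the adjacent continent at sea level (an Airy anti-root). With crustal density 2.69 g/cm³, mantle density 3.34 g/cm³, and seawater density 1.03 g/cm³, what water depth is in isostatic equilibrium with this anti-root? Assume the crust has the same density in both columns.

2.22 km

Replacing a thickness d of crust by seawater at the top must be balanced by replacing crust with mantle at the base: d (ρ_c − ρ_w) = a (ρ_m − ρ_c).
d = a (ρ_m − ρ_c)/(ρ_c − ρ_w) = 5.677 km × 0.65/1.66 = 2.22 km.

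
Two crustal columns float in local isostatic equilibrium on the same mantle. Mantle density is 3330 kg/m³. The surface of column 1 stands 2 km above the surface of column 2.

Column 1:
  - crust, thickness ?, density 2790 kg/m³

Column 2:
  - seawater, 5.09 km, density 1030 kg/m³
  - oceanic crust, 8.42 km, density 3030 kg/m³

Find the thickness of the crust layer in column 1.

38.7 km

Take the compensation level at the base of the deeper column (depth z_c below the surface of column 1) and equate Σ ρ_i t_i down to z_c; mantle fills any gap and the z_c terms cancel.
Column 1: x×2790 + (z_c − 0 − x)×3330
Column 2: 2×0 + 5.09×1030 + 8.42×3030 + (z_c − 2 − 13.51)×3330
The z_c×3330 term appears on both sides and cancels. Collect the known terms of each column as K = Σ(ρt)_known − 3330 × (depth of known layers): K_1 = 0 − 3330×0 = 0; K_2 = 30755.3 − 3330×(2 + 13.51) = −20893.
Balance: K_1 − x×(3330 − 2790) = K_2, so x = (K_1 − K_2)/(3330 − 2790) = 20893/540 = 38.7 km.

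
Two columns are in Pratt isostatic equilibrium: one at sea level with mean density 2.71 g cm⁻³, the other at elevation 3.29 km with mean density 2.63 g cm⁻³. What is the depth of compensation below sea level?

ρ_ref D = ρ (D + h) → D (ρ_ref − ρ) = ρ h.
D = ρ h/(ρ_ref − ρ) = 2.63 × 3.29 km/(2.71 − 2.63) = 108 km.

108 km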